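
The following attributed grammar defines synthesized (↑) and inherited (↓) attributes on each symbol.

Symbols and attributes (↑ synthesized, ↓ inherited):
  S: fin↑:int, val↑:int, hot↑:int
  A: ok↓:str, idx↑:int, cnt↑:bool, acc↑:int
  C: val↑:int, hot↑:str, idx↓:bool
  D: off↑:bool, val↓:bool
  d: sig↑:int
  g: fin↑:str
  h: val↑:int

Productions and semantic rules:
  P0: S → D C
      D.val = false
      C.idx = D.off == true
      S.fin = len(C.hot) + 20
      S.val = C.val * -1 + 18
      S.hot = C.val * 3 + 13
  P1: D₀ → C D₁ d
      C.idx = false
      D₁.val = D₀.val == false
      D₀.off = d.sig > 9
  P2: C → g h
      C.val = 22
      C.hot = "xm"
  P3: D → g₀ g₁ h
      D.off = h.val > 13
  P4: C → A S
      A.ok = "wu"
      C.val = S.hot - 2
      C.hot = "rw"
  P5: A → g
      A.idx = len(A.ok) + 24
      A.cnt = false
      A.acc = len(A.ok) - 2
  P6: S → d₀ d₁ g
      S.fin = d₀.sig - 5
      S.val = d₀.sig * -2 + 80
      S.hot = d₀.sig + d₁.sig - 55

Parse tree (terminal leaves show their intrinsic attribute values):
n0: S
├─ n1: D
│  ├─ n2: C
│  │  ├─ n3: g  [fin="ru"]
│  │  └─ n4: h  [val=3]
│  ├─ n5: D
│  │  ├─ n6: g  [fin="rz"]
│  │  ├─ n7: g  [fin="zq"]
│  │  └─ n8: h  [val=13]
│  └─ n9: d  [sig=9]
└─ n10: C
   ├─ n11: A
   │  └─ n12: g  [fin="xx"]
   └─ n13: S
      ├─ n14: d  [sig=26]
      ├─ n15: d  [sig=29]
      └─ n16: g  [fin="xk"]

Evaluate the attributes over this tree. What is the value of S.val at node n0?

20

1. n1.val = false  [false]
2. n2.idx = false  [false]
3. n3.fin = "ru"  [terminal]
4. n4.val = 3  [terminal]
5. n2.val = 22  [22]
6. n2.hot = "xm"  ["xm"]
7. n5.val = true  [D₀.val == false]
8. n6.fin = "rz"  [terminal]
9. n7.fin = "zq"  [terminal]
10. n8.val = 13  [terminal]
11. n5.off = false  [h.val > 13]
12. n9.sig = 9  [terminal]
13. n1.off = false  [d.sig > 9]
14. n10.idx = false  [D.off == true]
15. n11.ok = "wu"  ["wu"]
16. n12.fin = "xx"  [terminal]
17. n11.idx = 26  [len(A.ok) + 24]
18. n11.cnt = false  [false]
19. n11.acc = 0  [len(A.ok) - 2]
20. n14.sig = 26  [terminal]
21. n15.sig = 29  [terminal]
22. n16.fin = "xk"  [terminal]
23. n13.fin = 21  [d₀.sig - 5]
24. n13.val = 28  [d₀.sig * -2 + 80]
25. n13.hot = 0  [d₀.sig + d₁.sig - 55]
26. n10.val = -2  [S.hot - 2]
27. n10.hot = "rw"  ["rw"]
28. n0.fin = 22  [len(C.hot) + 20]
29. n0.val = 20  [C.val * -1 + 18]
30. n0.hot = 7  [C.val * 3 + 13]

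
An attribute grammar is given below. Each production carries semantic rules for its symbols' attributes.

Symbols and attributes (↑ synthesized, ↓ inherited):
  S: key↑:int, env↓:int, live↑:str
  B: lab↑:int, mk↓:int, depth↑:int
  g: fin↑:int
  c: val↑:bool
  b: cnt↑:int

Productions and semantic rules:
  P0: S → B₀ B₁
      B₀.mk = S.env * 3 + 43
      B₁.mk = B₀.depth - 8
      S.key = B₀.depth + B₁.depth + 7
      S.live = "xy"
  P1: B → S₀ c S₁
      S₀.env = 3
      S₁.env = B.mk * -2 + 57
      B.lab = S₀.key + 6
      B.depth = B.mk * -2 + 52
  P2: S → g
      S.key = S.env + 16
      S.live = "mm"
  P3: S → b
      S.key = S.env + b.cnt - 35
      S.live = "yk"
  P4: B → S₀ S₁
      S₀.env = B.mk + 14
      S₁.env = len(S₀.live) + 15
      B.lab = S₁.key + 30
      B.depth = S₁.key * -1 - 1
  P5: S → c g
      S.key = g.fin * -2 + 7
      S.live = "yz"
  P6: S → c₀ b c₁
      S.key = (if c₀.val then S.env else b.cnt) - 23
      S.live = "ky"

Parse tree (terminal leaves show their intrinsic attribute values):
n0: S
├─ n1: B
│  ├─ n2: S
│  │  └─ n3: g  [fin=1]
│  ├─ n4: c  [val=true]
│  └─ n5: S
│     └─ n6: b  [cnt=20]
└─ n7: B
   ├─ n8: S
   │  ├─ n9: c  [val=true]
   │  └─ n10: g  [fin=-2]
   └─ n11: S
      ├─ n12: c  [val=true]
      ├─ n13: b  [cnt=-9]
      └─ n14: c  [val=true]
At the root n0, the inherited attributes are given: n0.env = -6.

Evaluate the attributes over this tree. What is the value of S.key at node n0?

1. n0.env = -6  [given at root]
2. n1.mk = 25  [S.env * 3 + 43]
3. n2.env = 3  [3]
4. n3.fin = 1  [terminal]
5. n2.key = 19  [S.env + 16]
6. n2.live = "mm"  ["mm"]
7. n4.val = true  [terminal]
8. n5.env = 7  [B.mk * -2 + 57]
9. n6.cnt = 20  [terminal]
10. n5.key = -8  [S.env + b.cnt - 35]
11. n5.live = "yk"  ["yk"]
12. n1.lab = 25  [S₀.key + 6]
13. n1.depth = 2  [B.mk * -2 + 52]
14. n7.mk = -6  [B₀.depth - 8]
15. n8.env = 8  [B.mk + 14]
16. n9.val = true  [terminal]
17. n10.fin = -2  [terminal]
18. n8.key = 11  [g.fin * -2 + 7]
19. n8.live = "yz"  ["yz"]
20. n11.env = 17  [len(S₀.live) + 15]
21. n12.val = true  [terminal]
22. n13.cnt = -9  [terminal]
23. n14.val = true  [terminal]
24. n11.key = -6  [(if c₀.val then S.env else b.cnt) - 23]
25. n11.live = "ky"  ["ky"]
26. n7.lab = 24  [S₁.key + 30]
27. n7.depth = 5  [S₁.key * -1 - 1]
28. n0.key = 14  [B₀.depth + B₁.depth + 7]
29. n0.live = "xy"  ["xy"]

14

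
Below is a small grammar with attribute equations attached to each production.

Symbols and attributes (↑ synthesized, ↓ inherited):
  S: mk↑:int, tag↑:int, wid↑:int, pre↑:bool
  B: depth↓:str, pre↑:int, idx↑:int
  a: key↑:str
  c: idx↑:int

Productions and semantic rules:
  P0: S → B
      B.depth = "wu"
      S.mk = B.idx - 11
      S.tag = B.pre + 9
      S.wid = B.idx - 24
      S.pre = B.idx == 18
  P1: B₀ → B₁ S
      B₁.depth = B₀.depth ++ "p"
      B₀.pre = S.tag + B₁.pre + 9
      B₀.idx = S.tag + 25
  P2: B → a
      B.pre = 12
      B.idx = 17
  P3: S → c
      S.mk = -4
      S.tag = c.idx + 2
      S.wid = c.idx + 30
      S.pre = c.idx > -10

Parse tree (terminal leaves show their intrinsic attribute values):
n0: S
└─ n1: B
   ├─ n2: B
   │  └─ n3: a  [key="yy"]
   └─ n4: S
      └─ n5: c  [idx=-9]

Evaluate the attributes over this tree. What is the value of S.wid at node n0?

1. n1.depth = "wu"  ["wu"]
2. n2.depth = "wup"  [B₀.depth ++ "p"]
3. n3.key = "yy"  [terminal]
4. n2.pre = 12  [12]
5. n2.idx = 17  [17]
6. n5.idx = -9  [terminal]
7. n4.mk = -4  [-4]
8. n4.tag = -7  [c.idx + 2]
9. n4.wid = 21  [c.idx + 30]
10. n4.pre = true  [c.idx > -10]
11. n1.pre = 14  [S.tag + B₁.pre + 9]
12. n1.idx = 18  [S.tag + 25]
13. n0.mk = 7  [B.idx - 11]
14. n0.tag = 23  [B.pre + 9]
15. n0.wid = -6  [B.idx - 24]
16. n0.pre = true  [B.idx == 18]

-6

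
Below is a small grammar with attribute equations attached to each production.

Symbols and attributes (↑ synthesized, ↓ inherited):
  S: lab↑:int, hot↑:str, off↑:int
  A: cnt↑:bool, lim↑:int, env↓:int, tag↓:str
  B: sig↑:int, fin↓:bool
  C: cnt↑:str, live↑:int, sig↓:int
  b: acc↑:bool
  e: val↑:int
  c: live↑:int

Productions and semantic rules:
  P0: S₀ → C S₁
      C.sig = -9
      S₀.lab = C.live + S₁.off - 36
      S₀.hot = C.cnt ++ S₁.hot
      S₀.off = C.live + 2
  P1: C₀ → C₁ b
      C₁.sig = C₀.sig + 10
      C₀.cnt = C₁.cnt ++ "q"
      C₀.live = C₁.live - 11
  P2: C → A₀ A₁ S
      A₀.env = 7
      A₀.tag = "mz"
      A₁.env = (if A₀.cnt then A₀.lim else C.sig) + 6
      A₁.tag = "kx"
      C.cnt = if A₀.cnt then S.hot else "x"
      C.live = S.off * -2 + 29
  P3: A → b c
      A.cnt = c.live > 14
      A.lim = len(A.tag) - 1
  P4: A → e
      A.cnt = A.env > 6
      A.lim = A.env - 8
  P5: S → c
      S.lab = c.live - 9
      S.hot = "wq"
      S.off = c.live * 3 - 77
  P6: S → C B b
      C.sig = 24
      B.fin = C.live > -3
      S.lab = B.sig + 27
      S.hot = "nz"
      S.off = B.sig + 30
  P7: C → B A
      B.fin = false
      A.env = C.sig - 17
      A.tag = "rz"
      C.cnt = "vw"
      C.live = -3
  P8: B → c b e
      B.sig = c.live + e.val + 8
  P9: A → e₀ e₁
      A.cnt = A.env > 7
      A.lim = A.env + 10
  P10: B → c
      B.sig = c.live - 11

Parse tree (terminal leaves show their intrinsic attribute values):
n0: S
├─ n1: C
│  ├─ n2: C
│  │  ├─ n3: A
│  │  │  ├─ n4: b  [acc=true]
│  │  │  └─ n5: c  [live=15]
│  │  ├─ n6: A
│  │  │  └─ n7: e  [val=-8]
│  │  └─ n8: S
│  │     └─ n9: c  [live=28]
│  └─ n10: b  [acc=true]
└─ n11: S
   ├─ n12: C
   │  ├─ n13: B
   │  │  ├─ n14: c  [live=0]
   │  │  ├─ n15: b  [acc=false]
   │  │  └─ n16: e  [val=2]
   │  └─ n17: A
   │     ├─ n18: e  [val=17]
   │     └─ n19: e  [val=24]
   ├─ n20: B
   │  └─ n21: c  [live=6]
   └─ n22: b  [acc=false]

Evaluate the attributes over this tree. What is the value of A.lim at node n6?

-1

1. n1.sig = -9  [-9]
2. n2.sig = 1  [C₀.sig + 10]
3. n3.env = 7  [7]
4. n3.tag = "mz"  ["mz"]
5. n4.acc = true  [terminal]
6. n5.live = 15  [terminal]
7. n3.cnt = true  [c.live > 14]
8. n3.lim = 1  [len(A.tag) - 1]
9. n6.env = 7  [(if A₀.cnt then A₀.lim else C.sig) + 6]
10. n6.tag = "kx"  ["kx"]
11. n7.val = -8  [terminal]
12. n6.cnt = true  [A.env > 6]
13. n6.lim = -1  [A.env - 8]
14. n9.live = 28  [terminal]
15. n8.lab = 19  [c.live - 9]
16. n8.hot = "wq"  ["wq"]
17. n8.off = 7  [c.live * 3 - 77]
18. n2.cnt = "wq"  [if A₀.cnt then S.hot else "x"]
19. n2.live = 15  [S.off * -2 + 29]
20. n10.acc = true  [terminal]
21. n1.cnt = "wqq"  [C₁.cnt ++ "q"]
22. n1.live = 4  [C₁.live - 11]
23. n12.sig = 24  [24]
24. n13.fin = false  [false]
25. n14.live = 0  [terminal]
26. n15.acc = false  [terminal]
27. n16.val = 2  [terminal]
28. n13.sig = 10  [c.live + e.val + 8]
29. n17.env = 7  [C.sig - 17]
30. n17.tag = "rz"  ["rz"]
31. n18.val = 17  [terminal]
32. n19.val = 24  [terminal]
33. n17.cnt = false  [A.env > 7]
34. n17.lim = 17  [A.env + 10]
35. n12.cnt = "vw"  ["vw"]
36. n12.live = -3  [-3]
37. n20.fin = false  [C.live > -3]
38. n21.live = 6  [terminal]
39. n20.sig = -5  [c.live - 11]
40. n22.acc = false  [terminal]
41. n11.lab = 22  [B.sig + 27]
42. n11.hot = "nz"  ["nz"]
43. n11.off = 25  [B.sig + 30]
44. n0.lab = -7  [C.live + S₁.off - 36]
45. n0.hot = "wqqnz"  [C.cnt ++ S₁.hot]
46. n0.off = 6  [C.live + 2]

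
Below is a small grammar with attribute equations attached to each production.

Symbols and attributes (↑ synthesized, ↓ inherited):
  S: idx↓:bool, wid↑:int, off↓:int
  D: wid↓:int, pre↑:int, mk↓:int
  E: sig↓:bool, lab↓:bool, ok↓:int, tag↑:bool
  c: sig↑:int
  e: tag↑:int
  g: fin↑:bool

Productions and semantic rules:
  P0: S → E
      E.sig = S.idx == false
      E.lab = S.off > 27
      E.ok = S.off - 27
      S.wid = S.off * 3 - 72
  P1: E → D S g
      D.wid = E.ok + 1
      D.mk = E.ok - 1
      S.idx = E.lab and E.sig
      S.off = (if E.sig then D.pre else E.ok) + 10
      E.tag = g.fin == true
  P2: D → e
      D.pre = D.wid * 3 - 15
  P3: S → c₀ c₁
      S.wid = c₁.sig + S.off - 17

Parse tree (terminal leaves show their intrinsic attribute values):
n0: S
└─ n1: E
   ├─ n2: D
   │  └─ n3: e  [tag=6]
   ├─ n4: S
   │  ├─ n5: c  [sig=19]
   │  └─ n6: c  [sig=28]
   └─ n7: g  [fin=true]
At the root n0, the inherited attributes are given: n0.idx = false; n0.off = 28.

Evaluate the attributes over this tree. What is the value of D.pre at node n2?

-9

1. n0.idx = false  [given at root]
2. n0.off = 28  [given at root]
3. n1.sig = true  [S.idx == false]
4. n1.lab = true  [S.off > 27]
5. n1.ok = 1  [S.off - 27]
6. n2.wid = 2  [E.ok + 1]
7. n2.mk = 0  [E.ok - 1]
8. n3.tag = 6  [terminal]
9. n2.pre = -9  [D.wid * 3 - 15]
10. n4.idx = true  [E.lab and E.sig]
11. n4.off = 1  [(if E.sig then D.pre else E.ok) + 10]
12. n5.sig = 19  [terminal]
13. n6.sig = 28  [terminal]
14. n4.wid = 12  [c₁.sig + S.off - 17]
15. n7.fin = true  [terminal]
16. n1.tag = true  [g.fin == true]
17. n0.wid = 12  [S.off * 3 - 72]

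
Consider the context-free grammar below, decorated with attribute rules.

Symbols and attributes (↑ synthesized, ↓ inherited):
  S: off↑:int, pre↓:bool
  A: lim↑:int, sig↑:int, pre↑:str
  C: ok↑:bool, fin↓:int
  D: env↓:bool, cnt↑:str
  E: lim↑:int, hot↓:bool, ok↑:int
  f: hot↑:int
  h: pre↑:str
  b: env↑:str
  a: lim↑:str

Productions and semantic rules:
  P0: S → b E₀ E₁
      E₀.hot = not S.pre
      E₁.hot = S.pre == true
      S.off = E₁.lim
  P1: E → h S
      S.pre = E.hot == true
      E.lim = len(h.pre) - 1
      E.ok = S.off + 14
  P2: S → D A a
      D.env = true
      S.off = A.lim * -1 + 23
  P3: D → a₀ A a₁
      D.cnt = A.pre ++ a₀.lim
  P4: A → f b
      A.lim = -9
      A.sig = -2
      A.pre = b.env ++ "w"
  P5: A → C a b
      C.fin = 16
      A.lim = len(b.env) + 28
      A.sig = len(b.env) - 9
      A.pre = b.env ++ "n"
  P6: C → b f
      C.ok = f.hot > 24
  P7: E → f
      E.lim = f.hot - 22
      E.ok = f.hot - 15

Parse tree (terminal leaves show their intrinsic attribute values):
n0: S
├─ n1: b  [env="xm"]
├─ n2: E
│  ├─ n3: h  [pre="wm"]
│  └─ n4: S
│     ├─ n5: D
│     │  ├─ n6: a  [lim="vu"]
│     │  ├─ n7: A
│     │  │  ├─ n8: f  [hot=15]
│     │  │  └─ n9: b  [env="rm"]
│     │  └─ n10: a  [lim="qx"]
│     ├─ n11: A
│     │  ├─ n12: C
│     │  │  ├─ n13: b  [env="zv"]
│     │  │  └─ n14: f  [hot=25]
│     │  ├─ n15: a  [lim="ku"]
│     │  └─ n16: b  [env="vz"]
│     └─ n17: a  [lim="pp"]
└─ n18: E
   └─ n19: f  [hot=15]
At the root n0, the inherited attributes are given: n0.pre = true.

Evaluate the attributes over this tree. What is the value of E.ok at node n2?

7

1. n0.pre = true  [given at root]
2. n1.env = "xm"  [terminal]
3. n2.hot = false  [not S.pre]
4. n3.pre = "wm"  [terminal]
5. n4.pre = false  [E.hot == true]
6. n5.env = true  [true]
7. n6.lim = "vu"  [terminal]
8. n8.hot = 15  [terminal]
9. n9.env = "rm"  [terminal]
10. n7.lim = -9  [-9]
11. n7.sig = -2  [-2]
12. n7.pre = "rmw"  [b.env ++ "w"]
13. n10.lim = "qx"  [terminal]
14. n5.cnt = "rmwvu"  [A.pre ++ a₀.lim]
15. n12.fin = 16  [16]
16. n13.env = "zv"  [terminal]
17. n14.hot = 25  [terminal]
18. n12.ok = true  [f.hot > 24]
19. n15.lim = "ku"  [terminal]
20. n16.env = "vz"  [terminal]
21. n11.lim = 30  [len(b.env) + 28]
22. n11.sig = -7  [len(b.env) - 9]
23. n11.pre = "vzn"  [b.env ++ "n"]
24. n17.lim = "pp"  [terminal]
25. n4.off = -7  [A.lim * -1 + 23]
26. n2.lim = 1  [len(h.pre) - 1]
27. n2.ok = 7  [S.off + 14]
28. n18.hot = true  [S.pre == true]
29. n19.hot = 15  [terminal]
30. n18.lim = -7  [f.hot - 22]
31. n18.ok = 0  [f.hot - 15]
32. n0.off = -7  [E₁.lim]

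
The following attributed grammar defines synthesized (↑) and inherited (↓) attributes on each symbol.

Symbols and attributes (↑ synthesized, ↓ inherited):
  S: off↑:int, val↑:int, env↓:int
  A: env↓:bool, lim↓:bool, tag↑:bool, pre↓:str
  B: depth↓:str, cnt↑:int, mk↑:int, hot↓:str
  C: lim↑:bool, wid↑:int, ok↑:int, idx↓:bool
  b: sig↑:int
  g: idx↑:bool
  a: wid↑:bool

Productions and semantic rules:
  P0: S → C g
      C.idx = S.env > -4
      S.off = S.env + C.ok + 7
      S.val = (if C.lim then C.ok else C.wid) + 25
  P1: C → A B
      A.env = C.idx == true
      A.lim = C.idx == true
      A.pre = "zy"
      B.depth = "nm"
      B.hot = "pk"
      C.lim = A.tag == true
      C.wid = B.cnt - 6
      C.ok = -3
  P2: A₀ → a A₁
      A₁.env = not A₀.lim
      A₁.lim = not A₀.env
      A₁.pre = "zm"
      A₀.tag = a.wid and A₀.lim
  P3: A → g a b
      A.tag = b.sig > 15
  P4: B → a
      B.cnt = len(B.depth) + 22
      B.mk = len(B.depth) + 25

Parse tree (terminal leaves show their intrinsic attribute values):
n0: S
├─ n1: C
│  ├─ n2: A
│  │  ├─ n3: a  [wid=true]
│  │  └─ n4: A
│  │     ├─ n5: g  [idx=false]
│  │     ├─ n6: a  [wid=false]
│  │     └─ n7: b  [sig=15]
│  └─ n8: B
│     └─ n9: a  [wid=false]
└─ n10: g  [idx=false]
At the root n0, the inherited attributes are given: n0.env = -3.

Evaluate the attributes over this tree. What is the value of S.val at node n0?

1. n0.env = -3  [given at root]
2. n1.idx = true  [S.env > -4]
3. n2.env = true  [C.idx == true]
4. n2.lim = true  [C.idx == true]
5. n2.pre = "zy"  ["zy"]
6. n3.wid = true  [terminal]
7. n4.env = false  [not A₀.lim]
8. n4.lim = false  [not A₀.env]
9. n4.pre = "zm"  ["zm"]
10. n5.idx = false  [terminal]
11. n6.wid = false  [terminal]
12. n7.sig = 15  [terminal]
13. n4.tag = false  [b.sig > 15]
14. n2.tag = true  [a.wid and A₀.lim]
15. n8.depth = "nm"  ["nm"]
16. n8.hot = "pk"  ["pk"]
17. n9.wid = false  [terminal]
18. n8.cnt = 24  [len(B.depth) + 22]
19. n8.mk = 27  [len(B.depth) + 25]
20. n1.lim = true  [A.tag == true]
21. n1.wid = 18  [B.cnt - 6]
22. n1.ok = -3  [-3]
23. n10.idx = false  [terminal]
24. n0.off = 1  [S.env + C.ok + 7]
25. n0.val = 22  [(if C.lim then C.ok else C.wid) + 25]

22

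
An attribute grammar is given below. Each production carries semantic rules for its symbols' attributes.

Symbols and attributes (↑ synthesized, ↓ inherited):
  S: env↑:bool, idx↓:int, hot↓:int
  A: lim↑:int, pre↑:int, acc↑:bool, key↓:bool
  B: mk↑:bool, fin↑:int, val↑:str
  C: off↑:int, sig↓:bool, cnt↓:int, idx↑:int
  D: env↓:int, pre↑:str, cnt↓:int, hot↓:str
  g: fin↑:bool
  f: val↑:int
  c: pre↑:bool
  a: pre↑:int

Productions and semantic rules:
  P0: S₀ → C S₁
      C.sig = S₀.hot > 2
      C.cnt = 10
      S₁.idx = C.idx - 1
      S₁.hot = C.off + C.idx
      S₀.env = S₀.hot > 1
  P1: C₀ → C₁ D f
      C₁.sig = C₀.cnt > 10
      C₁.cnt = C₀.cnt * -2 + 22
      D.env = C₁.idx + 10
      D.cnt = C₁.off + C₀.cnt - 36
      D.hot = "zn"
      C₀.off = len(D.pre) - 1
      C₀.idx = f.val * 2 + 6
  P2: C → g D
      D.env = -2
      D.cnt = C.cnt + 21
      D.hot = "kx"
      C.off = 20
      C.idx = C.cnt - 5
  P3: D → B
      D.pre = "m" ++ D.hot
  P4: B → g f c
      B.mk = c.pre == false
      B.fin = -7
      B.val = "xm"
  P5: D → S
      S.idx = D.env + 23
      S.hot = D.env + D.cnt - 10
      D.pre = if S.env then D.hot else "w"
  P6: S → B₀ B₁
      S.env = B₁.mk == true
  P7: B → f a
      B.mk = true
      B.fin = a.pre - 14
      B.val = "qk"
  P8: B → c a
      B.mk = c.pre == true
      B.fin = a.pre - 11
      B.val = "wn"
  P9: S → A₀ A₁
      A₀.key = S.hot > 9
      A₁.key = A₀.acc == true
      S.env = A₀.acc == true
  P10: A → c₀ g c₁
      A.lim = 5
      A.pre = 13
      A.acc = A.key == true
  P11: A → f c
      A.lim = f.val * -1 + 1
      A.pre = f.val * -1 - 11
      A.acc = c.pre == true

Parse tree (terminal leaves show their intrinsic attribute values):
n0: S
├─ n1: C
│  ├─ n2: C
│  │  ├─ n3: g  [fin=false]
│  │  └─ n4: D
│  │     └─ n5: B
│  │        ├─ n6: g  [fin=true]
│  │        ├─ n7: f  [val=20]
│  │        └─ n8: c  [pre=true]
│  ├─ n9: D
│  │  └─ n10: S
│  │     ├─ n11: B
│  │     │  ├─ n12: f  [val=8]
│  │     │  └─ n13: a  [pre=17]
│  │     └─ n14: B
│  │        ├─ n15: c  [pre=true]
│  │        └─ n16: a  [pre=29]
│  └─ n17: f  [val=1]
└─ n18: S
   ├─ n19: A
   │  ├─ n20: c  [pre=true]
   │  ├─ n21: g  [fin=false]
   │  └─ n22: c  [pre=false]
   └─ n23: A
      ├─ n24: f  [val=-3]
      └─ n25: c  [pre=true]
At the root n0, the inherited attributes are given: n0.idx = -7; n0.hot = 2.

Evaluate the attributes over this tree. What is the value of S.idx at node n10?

1. n0.idx = -7  [given at root]
2. n0.hot = 2  [given at root]
3. n1.sig = false  [S₀.hot > 2]
4. n1.cnt = 10  [10]
5. n2.sig = false  [C₀.cnt > 10]
6. n2.cnt = 2  [C₀.cnt * -2 + 22]
7. n3.fin = false  [terminal]
8. n4.env = -2  [-2]
9. n4.cnt = 23  [C.cnt + 21]
10. n4.hot = "kx"  ["kx"]
11. n6.fin = true  [terminal]
12. n7.val = 20  [terminal]
13. n8.pre = true  [terminal]
14. n5.mk = false  [c.pre == false]
15. n5.fin = -7  [-7]
16. n5.val = "xm"  ["xm"]
17. n4.pre = "mkx"  ["m" ++ D.hot]
18. n2.off = 20  [20]
19. n2.idx = -3  [C.cnt - 5]
20. n9.env = 7  [C₁.idx + 10]
21. n9.cnt = -6  [C₁.off + C₀.cnt - 36]
22. n9.hot = "zn"  ["zn"]
23. n10.idx = 30  [D.env + 23]
24. n10.hot = -9  [D.env + D.cnt - 10]
25. n12.val = 8  [terminal]
26. n13.pre = 17  [terminal]
27. n11.mk = true  [true]
28. n11.fin = 3  [a.pre - 14]
29. n11.val = "qk"  ["qk"]
30. n15.pre = true  [terminal]
31. n16.pre = 29  [terminal]
32. n14.mk = true  [c.pre == true]
33. n14.fin = 18  [a.pre - 11]
34. n14.val = "wn"  ["wn"]
35. n10.env = true  [B₁.mk == true]
36. n9.pre = "zn"  [if S.env then D.hot else "w"]
37. n17.val = 1  [terminal]
38. n1.off = 1  [len(D.pre) - 1]
39. n1.idx = 8  [f.val * 2 + 6]
40. n18.idx = 7  [C.idx - 1]
41. n18.hot = 9  [C.off + C.idx]
42. n19.key = false  [S.hot > 9]
43. n20.pre = true  [terminal]
44. n21.fin = false  [terminal]
45. n22.pre = false  [terminal]
46. n19.lim = 5  [5]
47. n19.pre = 13  [13]
48. n19.acc = false  [A.key == true]
49. n23.key = false  [A₀.acc == true]
50. n24.val = -3  [terminal]
51. n25.pre = true  [terminal]
52. n23.lim = 4  [f.val * -1 + 1]
53. n23.pre = -8  [f.val * -1 - 11]
54. n23.acc = true  [c.pre == true]
55. n18.env = false  [A₀.acc == true]
56. n0.env = true  [S₀.hot > 1]

30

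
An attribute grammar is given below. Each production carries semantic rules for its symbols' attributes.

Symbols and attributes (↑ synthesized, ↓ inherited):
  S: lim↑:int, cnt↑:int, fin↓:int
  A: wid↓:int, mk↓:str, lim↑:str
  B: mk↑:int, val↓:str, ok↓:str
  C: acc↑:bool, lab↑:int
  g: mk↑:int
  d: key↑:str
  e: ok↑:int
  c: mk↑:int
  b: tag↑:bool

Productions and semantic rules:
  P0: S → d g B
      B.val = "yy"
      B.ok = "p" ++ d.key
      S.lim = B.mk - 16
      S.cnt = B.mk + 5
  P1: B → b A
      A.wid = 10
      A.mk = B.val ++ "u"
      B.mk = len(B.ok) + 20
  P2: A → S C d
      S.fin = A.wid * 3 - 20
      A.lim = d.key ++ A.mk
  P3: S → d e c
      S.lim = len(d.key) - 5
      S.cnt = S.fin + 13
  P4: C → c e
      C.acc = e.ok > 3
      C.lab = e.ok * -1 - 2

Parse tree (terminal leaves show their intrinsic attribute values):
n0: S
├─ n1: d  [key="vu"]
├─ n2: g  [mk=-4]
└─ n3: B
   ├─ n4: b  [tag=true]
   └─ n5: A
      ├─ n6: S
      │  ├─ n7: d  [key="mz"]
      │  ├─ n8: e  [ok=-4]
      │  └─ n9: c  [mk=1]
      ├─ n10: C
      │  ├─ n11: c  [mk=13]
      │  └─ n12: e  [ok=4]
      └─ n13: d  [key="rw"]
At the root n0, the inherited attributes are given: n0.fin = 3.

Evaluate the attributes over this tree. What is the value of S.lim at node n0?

1. n0.fin = 3  [given at root]
2. n1.key = "vu"  [terminal]
3. n2.mk = -4  [terminal]
4. n3.val = "yy"  ["yy"]
5. n3.ok = "pvu"  ["p" ++ d.key]
6. n4.tag = true  [terminal]
7. n5.wid = 10  [10]
8. n5.mk = "yyu"  [B.val ++ "u"]
9. n6.fin = 10  [A.wid * 3 - 20]
10. n7.key = "mz"  [terminal]
11. n8.ok = -4  [terminal]
12. n9.mk = 1  [terminal]
13. n6.lim = -3  [len(d.key) - 5]
14. n6.cnt = 23  [S.fin + 13]
15. n11.mk = 13  [terminal]
16. n12.ok = 4  [terminal]
17. n10.acc = true  [e.ok > 3]
18. n10.lab = -6  [e.ok * -1 - 2]
19. n13.key = "rw"  [terminal]
20. n5.lim = "rwyyu"  [d.key ++ A.mk]
21. n3.mk = 23  [len(B.ok) + 20]
22. n0.lim = 7  [B.mk - 16]
23. n0.cnt = 28  [B.mk + 5]

7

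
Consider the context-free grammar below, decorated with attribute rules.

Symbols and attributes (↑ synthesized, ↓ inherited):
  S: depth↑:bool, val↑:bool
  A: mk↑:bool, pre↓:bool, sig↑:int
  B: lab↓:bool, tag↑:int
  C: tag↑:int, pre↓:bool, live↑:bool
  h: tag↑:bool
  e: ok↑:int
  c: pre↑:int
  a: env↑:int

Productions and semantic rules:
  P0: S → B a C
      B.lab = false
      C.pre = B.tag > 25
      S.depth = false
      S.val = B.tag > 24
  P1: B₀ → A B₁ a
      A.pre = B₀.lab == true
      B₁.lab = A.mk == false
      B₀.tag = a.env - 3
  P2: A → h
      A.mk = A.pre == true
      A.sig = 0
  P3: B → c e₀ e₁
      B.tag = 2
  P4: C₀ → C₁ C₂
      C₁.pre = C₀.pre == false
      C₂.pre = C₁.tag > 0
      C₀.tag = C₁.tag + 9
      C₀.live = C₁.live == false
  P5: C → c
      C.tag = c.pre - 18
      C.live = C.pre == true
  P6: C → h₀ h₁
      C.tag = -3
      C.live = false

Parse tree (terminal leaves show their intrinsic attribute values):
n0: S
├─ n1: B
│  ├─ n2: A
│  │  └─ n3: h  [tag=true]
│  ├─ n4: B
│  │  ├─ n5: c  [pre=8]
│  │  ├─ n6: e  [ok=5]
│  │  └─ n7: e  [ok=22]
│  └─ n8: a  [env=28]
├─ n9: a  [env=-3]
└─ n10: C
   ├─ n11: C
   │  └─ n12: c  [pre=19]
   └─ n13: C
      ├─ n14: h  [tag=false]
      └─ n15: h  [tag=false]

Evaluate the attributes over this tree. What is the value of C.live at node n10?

1. n1.lab = false  [false]
2. n2.pre = false  [B₀.lab == true]
3. n3.tag = true  [terminal]
4. n2.mk = false  [A.pre == true]
5. n2.sig = 0  [0]
6. n4.lab = true  [A.mk == false]
7. n5.pre = 8  [terminal]
8. n6.ok = 5  [terminal]
9. n7.ok = 22  [terminal]
10. n4.tag = 2  [2]
11. n8.env = 28  [terminal]
12. n1.tag = 25  [a.env - 3]
13. n9.env = -3  [terminal]
14. n10.pre = false  [B.tag > 25]
15. n11.pre = true  [C₀.pre == false]
16. n12.pre = 19  [terminal]
17. n11.tag = 1  [c.pre - 18]
18. n11.live = true  [C.pre == true]
19. n13.pre = true  [C₁.tag > 0]
20. n14.tag = false  [terminal]
21. n15.tag = false  [terminal]
22. n13.tag = -3  [-3]
23. n13.live = false  [false]
24. n10.tag = 10  [C₁.tag + 9]
25. n10.live = false  [C₁.live == false]
26. n0.depth = false  [false]
27. n0.val = true  [B.tag > 24]

false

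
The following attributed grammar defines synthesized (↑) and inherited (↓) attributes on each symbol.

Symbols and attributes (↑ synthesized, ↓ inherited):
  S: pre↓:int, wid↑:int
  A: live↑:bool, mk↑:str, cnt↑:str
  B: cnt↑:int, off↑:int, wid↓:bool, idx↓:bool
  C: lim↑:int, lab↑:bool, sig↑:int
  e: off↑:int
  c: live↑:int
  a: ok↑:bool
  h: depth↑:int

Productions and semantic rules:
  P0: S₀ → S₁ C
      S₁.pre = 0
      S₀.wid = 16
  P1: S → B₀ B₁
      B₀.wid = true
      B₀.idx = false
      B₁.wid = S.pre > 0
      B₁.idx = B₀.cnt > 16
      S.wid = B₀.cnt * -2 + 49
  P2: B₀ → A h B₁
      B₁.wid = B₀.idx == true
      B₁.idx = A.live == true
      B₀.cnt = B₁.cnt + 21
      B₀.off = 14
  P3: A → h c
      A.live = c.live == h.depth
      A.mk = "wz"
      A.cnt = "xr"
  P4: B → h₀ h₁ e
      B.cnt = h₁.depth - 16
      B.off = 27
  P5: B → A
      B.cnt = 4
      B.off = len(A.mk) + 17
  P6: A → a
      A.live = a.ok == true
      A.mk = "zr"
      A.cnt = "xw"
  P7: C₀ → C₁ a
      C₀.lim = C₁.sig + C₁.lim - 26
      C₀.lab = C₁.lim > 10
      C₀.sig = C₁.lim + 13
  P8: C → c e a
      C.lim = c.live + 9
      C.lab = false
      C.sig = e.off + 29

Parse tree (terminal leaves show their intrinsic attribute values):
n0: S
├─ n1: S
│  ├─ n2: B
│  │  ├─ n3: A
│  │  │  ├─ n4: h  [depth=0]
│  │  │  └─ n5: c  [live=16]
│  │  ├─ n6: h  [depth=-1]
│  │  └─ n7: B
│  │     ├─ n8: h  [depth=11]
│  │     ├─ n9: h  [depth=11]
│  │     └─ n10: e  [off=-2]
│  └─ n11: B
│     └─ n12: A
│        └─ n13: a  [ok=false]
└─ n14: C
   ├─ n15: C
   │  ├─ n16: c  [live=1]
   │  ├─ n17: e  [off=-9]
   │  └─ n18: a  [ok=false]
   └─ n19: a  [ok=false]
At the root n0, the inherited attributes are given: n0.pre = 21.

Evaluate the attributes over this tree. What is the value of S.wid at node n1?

17

1. n0.pre = 21  [given at root]
2. n1.pre = 0  [0]
3. n2.wid = true  [true]
4. n2.idx = false  [false]
5. n4.depth = 0  [terminal]
6. n5.live = 16  [terminal]
7. n3.live = false  [c.live == h.depth]
8. n3.mk = "wz"  ["wz"]
9. n3.cnt = "xr"  ["xr"]
10. n6.depth = -1  [terminal]
11. n7.wid = false  [B₀.idx == true]
12. n7.idx = false  [A.live == true]
13. n8.depth = 11  [terminal]
14. n9.depth = 11  [terminal]
15. n10.off = -2  [terminal]
16. n7.cnt = -5  [h₁.depth - 16]
17. n7.off = 27  [27]
18. n2.cnt = 16  [B₁.cnt + 21]
19. n2.off = 14  [14]
20. n11.wid = false  [S.pre > 0]
21. n11.idx = false  [B₀.cnt > 16]
22. n13.ok = false  [terminal]
23. n12.live = false  [a.ok == true]
24. n12.mk = "zr"  ["zr"]
25. n12.cnt = "xw"  ["xw"]
26. n11.cnt = 4  [4]
27. n11.off = 19  [len(A.mk) + 17]
28. n1.wid = 17  [B₀.cnt * -2 + 49]
29. n16.live = 1  [terminal]
30. n17.off = -9  [terminal]
31. n18.ok = false  [terminal]
32. n15.lim = 10  [c.live + 9]
33. n15.lab = false  [false]
34. n15.sig = 20  [e.off + 29]
35. n19.ok = false  [terminal]
36. n14.lim = 4  [C₁.sig + C₁.lim - 26]
37. n14.lab = false  [C₁.lim > 10]
38. n14.sig = 23  [C₁.lim + 13]
39. n0.wid = 16  [16]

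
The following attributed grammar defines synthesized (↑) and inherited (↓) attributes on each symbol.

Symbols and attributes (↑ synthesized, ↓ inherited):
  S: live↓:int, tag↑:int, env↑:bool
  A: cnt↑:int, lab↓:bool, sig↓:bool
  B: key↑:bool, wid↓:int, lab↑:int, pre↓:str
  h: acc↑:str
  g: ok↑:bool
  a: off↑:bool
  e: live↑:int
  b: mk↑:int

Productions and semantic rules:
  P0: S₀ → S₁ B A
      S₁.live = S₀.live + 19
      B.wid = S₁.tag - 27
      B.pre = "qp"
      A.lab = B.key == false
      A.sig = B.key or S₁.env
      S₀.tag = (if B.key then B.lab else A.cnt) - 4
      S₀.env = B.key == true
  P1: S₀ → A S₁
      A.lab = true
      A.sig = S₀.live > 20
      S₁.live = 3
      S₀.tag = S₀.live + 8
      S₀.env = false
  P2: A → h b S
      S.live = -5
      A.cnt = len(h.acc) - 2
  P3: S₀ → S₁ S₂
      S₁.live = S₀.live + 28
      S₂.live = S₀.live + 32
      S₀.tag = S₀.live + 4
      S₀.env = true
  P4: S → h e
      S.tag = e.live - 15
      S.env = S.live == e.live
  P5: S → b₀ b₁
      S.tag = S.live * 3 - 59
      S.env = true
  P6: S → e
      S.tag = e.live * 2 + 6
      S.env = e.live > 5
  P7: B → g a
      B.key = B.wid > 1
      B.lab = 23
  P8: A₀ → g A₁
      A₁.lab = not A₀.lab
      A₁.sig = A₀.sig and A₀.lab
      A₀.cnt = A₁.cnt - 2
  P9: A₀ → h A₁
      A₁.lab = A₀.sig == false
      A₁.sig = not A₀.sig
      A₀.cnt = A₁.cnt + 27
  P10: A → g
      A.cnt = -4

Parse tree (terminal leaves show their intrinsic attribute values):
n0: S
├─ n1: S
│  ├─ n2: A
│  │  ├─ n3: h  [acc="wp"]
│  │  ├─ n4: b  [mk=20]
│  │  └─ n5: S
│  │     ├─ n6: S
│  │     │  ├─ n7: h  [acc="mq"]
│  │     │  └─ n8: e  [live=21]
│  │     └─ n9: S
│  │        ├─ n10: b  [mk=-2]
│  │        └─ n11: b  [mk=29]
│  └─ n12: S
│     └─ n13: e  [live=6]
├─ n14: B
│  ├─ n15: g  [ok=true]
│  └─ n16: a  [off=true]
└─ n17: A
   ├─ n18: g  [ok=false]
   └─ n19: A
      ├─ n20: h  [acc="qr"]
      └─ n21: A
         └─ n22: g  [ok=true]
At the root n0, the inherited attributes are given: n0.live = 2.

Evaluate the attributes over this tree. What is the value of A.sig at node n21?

true

1. n0.live = 2  [given at root]
2. n1.live = 21  [S₀.live + 19]
3. n2.lab = true  [true]
4. n2.sig = true  [S₀.live > 20]
5. n3.acc = "wp"  [terminal]
6. n4.mk = 20  [terminal]
7. n5.live = -5  [-5]
8. n6.live = 23  [S₀.live + 28]
9. n7.acc = "mq"  [terminal]
10. n8.live = 21  [terminal]
11. n6.tag = 6  [e.live - 15]
12. n6.env = false  [S.live == e.live]
13. n9.live = 27  [S₀.live + 32]
14. n10.mk = -2  [terminal]
15. n11.mk = 29  [terminal]
16. n9.tag = 22  [S.live * 3 - 59]
17. n9.env = true  [true]
18. n5.tag = -1  [S₀.live + 4]
19. n5.env = true  [true]
20. n2.cnt = 0  [len(h.acc) - 2]
21. n12.live = 3  [3]
22. n13.live = 6  [terminal]
23. n12.tag = 18  [e.live * 2 + 6]
24. n12.env = true  [e.live > 5]
25. n1.tag = 29  [S₀.live + 8]
26. n1.env = false  [false]
27. n14.wid = 2  [S₁.tag - 27]
28. n14.pre = "qp"  ["qp"]
29. n15.ok = true  [terminal]
30. n16.off = true  [terminal]
31. n14.key = true  [B.wid > 1]
32. n14.lab = 23  [23]
33. n17.lab = false  [B.key == false]
34. n17.sig = true  [B.key or S₁.env]
35. n18.ok = false  [terminal]
36. n19.lab = true  [not A₀.lab]
37. n19.sig = false  [A₀.sig and A₀.lab]
38. n20.acc = "qr"  [terminal]
39. n21.lab = true  [A₀.sig == false]
40. n21.sig = true  [not A₀.sig]
41. n22.ok = true  [terminal]
42. n21.cnt = -4  [-4]
43. n19.cnt = 23  [A₁.cnt + 27]
44. n17.cnt = 21  [A₁.cnt - 2]
45. n0.tag = 19  [(if B.key then B.lab else A.cnt) - 4]
46. n0.env = true  [B.key == true]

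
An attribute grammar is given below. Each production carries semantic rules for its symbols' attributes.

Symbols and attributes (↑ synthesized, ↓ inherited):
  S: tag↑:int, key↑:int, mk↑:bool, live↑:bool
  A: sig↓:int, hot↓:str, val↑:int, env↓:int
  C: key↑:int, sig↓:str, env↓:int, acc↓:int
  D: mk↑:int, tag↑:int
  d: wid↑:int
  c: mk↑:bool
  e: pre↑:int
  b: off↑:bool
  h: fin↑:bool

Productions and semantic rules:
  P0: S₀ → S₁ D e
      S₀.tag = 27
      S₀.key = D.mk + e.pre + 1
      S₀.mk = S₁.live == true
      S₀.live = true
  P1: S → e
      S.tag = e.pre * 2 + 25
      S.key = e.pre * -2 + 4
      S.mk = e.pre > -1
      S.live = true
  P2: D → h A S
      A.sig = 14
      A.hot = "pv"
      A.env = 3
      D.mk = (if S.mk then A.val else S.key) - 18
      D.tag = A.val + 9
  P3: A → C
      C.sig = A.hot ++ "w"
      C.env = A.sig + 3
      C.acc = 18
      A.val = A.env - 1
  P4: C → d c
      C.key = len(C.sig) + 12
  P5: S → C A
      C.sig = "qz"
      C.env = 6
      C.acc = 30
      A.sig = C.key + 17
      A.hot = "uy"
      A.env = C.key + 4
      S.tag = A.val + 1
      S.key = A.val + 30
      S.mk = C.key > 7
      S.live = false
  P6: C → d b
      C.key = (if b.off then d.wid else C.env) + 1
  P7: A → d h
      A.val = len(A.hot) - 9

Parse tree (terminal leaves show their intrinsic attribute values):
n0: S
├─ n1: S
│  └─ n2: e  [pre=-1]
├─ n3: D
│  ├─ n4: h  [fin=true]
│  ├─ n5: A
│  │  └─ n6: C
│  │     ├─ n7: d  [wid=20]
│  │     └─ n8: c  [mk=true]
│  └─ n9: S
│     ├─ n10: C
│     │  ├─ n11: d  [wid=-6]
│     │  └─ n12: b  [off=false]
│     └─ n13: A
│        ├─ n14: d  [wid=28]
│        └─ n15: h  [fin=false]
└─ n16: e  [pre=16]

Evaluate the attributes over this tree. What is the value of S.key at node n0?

22

1. n2.pre = -1  [terminal]
2. n1.tag = 23  [e.pre * 2 + 25]
3. n1.key = 6  [e.pre * -2 + 4]
4. n1.mk = false  [e.pre > -1]
5. n1.live = true  [true]
6. n4.fin = true  [terminal]
7. n5.sig = 14  [14]
8. n5.hot = "pv"  ["pv"]
9. n5.env = 3  [3]
10. n6.sig = "pvw"  [A.hot ++ "w"]
11. n6.env = 17  [A.sig + 3]
12. n6.acc = 18  [18]
13. n7.wid = 20  [terminal]
14. n8.mk = true  [terminal]
15. n6.key = 15  [len(C.sig) + 12]
16. n5.val = 2  [A.env - 1]
17. n10.sig = "qz"  ["qz"]
18. n10.env = 6  [6]
19. n10.acc = 30  [30]
20. n11.wid = -6  [terminal]
21. n12.off = false  [terminal]
22. n10.key = 7  [(if b.off then d.wid else C.env) + 1]
23. n13.sig = 24  [C.key + 17]
24. n13.hot = "uy"  ["uy"]
25. n13.env = 11  [C.key + 4]
26. n14.wid = 28  [terminal]
27. n15.fin = false  [terminal]
28. n13.val = -7  [len(A.hot) - 9]
29. n9.tag = -6  [A.val + 1]
30. n9.key = 23  [A.val + 30]
31. n9.mk = false  [C.key > 7]
32. n9.live = false  [false]
33. n3.mk = 5  [(if S.mk then A.val else S.key) - 18]
34. n3.tag = 11  [A.val + 9]
35. n16.pre = 16  [terminal]
36. n0.tag = 27  [27]
37. n0.key = 22  [D.mk + e.pre + 1]
38. n0.mk = true  [S₁.live == true]
39. n0.live = true  [true]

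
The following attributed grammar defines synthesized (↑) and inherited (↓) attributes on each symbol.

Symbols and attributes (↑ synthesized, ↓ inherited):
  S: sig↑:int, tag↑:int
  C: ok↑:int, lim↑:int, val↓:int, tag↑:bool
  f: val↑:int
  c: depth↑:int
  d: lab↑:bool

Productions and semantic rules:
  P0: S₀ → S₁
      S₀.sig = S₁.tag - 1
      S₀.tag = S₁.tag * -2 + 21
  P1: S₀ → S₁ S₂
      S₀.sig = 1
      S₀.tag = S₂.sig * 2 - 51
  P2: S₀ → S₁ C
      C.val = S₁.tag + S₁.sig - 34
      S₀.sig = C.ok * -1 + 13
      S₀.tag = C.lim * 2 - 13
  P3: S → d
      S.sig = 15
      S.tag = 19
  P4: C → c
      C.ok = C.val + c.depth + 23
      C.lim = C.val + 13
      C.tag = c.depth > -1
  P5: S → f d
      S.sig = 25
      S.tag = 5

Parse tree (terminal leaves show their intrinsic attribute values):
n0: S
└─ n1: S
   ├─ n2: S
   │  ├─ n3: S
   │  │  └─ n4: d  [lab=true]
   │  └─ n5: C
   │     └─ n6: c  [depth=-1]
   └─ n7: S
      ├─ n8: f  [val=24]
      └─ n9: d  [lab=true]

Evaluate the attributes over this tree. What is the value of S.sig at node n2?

1. n4.lab = true  [terminal]
2. n3.sig = 15  [15]
3. n3.tag = 19  [19]
4. n5.val = 0  [S₁.tag + S₁.sig - 34]
5. n6.depth = -1  [terminal]
6. n5.ok = 22  [C.val + c.depth + 23]
7. n5.lim = 13  [C.val + 13]
8. n5.tag = false  [c.depth > -1]
9. n2.sig = -9  [C.ok * -1 + 13]
10. n2.tag = 13  [C.lim * 2 - 13]
11. n8.val = 24  [terminal]
12. n9.lab = true  [terminal]
13. n7.sig = 25  [25]
14. n7.tag = 5  [5]
15. n1.sig = 1  [1]
16. n1.tag = -1  [S₂.sig * 2 - 51]
17. n0.sig = -2  [S₁.tag - 1]
18. n0.tag = 23  [S₁.tag * -2 + 21]

-9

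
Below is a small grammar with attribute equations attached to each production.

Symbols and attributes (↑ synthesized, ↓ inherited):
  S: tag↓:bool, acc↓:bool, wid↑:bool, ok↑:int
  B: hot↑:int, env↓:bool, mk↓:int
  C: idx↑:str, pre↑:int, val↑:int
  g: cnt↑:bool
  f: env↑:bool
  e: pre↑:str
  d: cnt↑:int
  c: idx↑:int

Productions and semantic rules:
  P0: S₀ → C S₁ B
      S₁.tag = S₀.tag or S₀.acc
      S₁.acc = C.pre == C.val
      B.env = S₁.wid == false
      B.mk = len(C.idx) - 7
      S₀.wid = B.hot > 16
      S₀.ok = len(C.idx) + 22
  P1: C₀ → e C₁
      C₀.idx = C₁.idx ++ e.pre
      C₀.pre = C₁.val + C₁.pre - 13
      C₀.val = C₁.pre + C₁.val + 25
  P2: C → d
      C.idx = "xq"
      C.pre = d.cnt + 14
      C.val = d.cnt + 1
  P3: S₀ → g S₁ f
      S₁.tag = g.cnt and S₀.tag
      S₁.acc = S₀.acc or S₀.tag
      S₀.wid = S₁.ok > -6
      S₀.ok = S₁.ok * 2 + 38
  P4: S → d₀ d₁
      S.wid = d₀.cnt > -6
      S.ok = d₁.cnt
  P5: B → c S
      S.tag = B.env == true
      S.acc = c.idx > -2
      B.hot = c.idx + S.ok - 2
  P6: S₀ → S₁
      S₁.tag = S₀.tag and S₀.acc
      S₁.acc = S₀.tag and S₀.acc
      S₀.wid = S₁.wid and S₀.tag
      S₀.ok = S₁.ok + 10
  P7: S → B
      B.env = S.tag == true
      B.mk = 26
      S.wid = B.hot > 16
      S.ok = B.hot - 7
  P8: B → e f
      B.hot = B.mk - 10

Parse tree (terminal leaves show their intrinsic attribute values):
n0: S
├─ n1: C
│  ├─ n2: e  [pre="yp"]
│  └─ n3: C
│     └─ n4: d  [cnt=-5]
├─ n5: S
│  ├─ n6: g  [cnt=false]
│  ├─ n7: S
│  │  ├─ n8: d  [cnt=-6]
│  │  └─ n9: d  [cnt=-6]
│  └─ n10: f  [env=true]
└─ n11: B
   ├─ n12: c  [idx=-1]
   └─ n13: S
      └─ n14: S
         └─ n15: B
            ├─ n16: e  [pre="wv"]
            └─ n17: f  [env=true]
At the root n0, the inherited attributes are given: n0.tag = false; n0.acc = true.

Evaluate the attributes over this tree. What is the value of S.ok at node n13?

19

1. n0.tag = false  [given at root]
2. n0.acc = true  [given at root]
3. n2.pre = "yp"  [terminal]
4. n4.cnt = -5  [terminal]
5. n3.idx = "xq"  ["xq"]
6. n3.pre = 9  [d.cnt + 14]
7. n3.val = -4  [d.cnt + 1]
8. n1.idx = "xqyp"  [C₁.idx ++ e.pre]
9. n1.pre = -8  [C₁.val + C₁.pre - 13]
10. n1.val = 30  [C₁.pre + C₁.val + 25]
11. n5.tag = true  [S₀.tag or S₀.acc]
12. n5.acc = false  [C.pre == C.val]
13. n6.cnt = false  [terminal]
14. n7.tag = false  [g.cnt and S₀.tag]
15. n7.acc = true  [S₀.acc or S₀.tag]
16. n8.cnt = -6  [terminal]
17. n9.cnt = -6  [terminal]
18. n7.wid = false  [d₀.cnt > -6]
19. n7.ok = -6  [d₁.cnt]
20. n10.env = true  [terminal]
21. n5.wid = false  [S₁.ok > -6]
22. n5.ok = 26  [S₁.ok * 2 + 38]
23. n11.env = true  [S₁.wid == false]
24. n11.mk = -3  [len(C.idx) - 7]
25. n12.idx = -1  [terminal]
26. n13.tag = true  [B.env == true]
27. n13.acc = true  [c.idx > -2]
28. n14.tag = true  [S₀.tag and S₀.acc]
29. n14.acc = true  [S₀.tag and S₀.acc]
30. n15.env = true  [S.tag == true]
31. n15.mk = 26  [26]
32. n16.pre = "wv"  [terminal]
33. n17.env = true  [terminal]
34. n15.hot = 16  [B.mk - 10]
35. n14.wid = false  [B.hot > 16]
36. n14.ok = 9  [B.hot - 7]
37. n13.wid = false  [S₁.wid and S₀.tag]
38. n13.ok = 19  [S₁.ok + 10]
39. n11.hot = 16  [c.idx + S.ok - 2]
40. n0.wid = false  [B.hot > 16]
41. n0.ok = 26  [len(C.idx) + 22]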